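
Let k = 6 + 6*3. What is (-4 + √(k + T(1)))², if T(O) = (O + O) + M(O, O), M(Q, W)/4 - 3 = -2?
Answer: (4 - √30)² ≈ 2.1822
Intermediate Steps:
k = 24 (k = 6 + 18 = 24)
M(Q, W) = 4 (M(Q, W) = 12 + 4*(-2) = 12 - 8 = 4)
T(O) = 4 + 2*O (T(O) = (O + O) + 4 = 2*O + 4 = 4 + 2*O)
(-4 + √(k + T(1)))² = (-4 + √(24 + (4 + 2*1)))² = (-4 + √(24 + (4 + 2)))² = (-4 + √(24 + 6))² = (-4 + √30)²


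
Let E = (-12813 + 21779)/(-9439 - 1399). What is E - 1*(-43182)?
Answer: 233998775/5419 ≈ 43181.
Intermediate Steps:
E = -4483/5419 (E = 8966/(-10838) = 8966*(-1/10838) = -4483/5419 ≈ -0.82727)
E - 1*(-43182) = -4483/5419 - 1*(-43182) = -4483/5419 + 43182 = 233998775/5419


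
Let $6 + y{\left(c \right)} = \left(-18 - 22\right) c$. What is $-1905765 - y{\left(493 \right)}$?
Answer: $-1886039$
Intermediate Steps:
$y{\left(c \right)} = -6 - 40 c$ ($y{\left(c \right)} = -6 + \left(-18 - 22\right) c = -6 - 40 c$)
$-1905765 - y{\left(493 \right)} = -1905765 - \left(-6 - 19720\right) = -1905765 - -19726 = -1905765 + 19726 = -1886039$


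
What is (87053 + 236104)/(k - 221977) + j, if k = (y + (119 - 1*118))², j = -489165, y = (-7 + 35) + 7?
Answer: -107949744522/220681 ≈ -4.8917e+5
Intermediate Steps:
y = 35 (y = 28 + 7 = 35)
k = 1296 (k = (35 + (119 - 1*118))² = (35 + (119 - 118))² = (35 + 1)² = 36² = 1296)
(87053 + 236104)/(k - 221977) + j = (87053 + 236104)/(1296 - 221977) - 489165 = 323157/(-220681) - 489165 = 323157*(-1/220681) - 489165 = -323157/220681 - 489165 = -107949744522/220681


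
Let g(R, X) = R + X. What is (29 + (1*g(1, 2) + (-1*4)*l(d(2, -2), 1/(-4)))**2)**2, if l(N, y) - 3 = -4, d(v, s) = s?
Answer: 6084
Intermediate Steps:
l(N, y) = -1 (l(N, y) = 3 - 4 = -1)
(29 + (1*g(1, 2) + (-1*4)*l(d(2, -2), 1/(-4)))**2)**2 = (29 + (1*(1 + 2) - 1*4*(-1))**2)**2 = (29 + (1*3 - 4*(-1))**2)**2 = (29 + (3 + 4)**2)**2 = (29 + 7**2)**2 = (29 + 49)**2 = 78**2 = 6084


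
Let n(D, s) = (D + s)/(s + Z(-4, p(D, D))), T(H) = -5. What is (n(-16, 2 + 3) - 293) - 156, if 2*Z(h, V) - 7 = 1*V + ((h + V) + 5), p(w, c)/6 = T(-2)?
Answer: -9418/21 ≈ -448.48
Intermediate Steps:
p(w, c) = -30 (p(w, c) = 6*(-5) = -30)
Z(h, V) = 6 + V + h/2 (Z(h, V) = 7/2 + (1*V + ((h + V) + 5))/2 = 7/2 + (V + ((V + h) + 5))/2 = 7/2 + (V + (5 + V + h))/2 = 7/2 + (5 + h + 2*V)/2 = 7/2 + (5/2 + V + h/2) = 6 + V + h/2)
n(D, s) = (D + s)/(-26 + s) (n(D, s) = (D + s)/(s + (6 - 30 + (1/2)*(-4))) = (D + s)/(s + (6 - 30 - 2)) = (D + s)/(s - 26) = (D + s)/(-26 + s))
(n(-16, 2 + 3) - 293) - 156 = ((-16 + (2 + 3))/(-26 + (2 + 3)) - 293) - 156 = ((-16 + 5)/(-26 + 5) - 293) - 156 = (-11/(-21) - 293) - 156 = (-1/21*(-11) - 293) - 156 = (11/21 - 293) - 156 = -6142/21 - 156 = -9418/21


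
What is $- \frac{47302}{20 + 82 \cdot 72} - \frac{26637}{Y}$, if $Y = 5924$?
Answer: $- \frac{73939}{5924} \approx -12.481$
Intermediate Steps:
$- \frac{47302}{20 + 82 \cdot 72} - \frac{26637}{Y} = - \frac{47302}{20 + 82 \cdot 72} - \frac{26637}{5924} = - \frac{47302}{20 + 5904} - \frac{26637}{5924} = - \frac{47302}{5924} - \frac{26637}{5924} = \left(-47302\right) \frac{1}{5924} - \frac{26637}{5924} = - \frac{23651}{2962} - \frac{26637}{5924} = - \frac{73939}{5924}$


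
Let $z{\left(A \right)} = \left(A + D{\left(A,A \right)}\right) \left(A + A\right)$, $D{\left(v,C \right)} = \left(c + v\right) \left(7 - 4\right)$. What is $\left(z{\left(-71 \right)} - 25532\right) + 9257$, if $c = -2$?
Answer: $24905$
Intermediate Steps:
$D{\left(v,C \right)} = -6 + 3 v$ ($D{\left(v,C \right)} = \left(-2 + v\right) \left(7 - 4\right) = \left(-2 + v\right) 3 = -6 + 3 v$)
$z{\left(A \right)} = 2 A \left(-6 + 4 A\right)$ ($z{\left(A \right)} = \left(A + \left(-6 + 3 A\right)\right) \left(A + A\right) = \left(-6 + 4 A\right) 2 A = 2 A \left(-6 + 4 A\right)$)
$\left(z{\left(-71 \right)} - 25532\right) + 9257 = \left(4 \left(-71\right) \left(-3 + 2 \left(-71\right)\right) - 25532\right) + 9257 = \left(4 \left(-71\right) \left(-3 - 142\right) - 25532\right) + 9257 = \left(4 \left(-71\right) \left(-145\right) - 25532\right) + 9257 = \left(41180 - 25532\right) + 9257 = 15648 + 9257 = 24905$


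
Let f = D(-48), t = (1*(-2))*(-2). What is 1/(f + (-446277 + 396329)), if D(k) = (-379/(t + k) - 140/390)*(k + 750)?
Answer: -22/971371 ≈ -2.2648e-5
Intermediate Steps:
t = 4 (t = -2*(-2) = 4)
D(k) = (750 + k)*(-14/39 - 379/(4 + k)) (D(k) = (-379/(4 + k) - 140/390)*(k + 750) = (-379/(4 + k) - 140*1/390)*(750 + k) = (-379/(4 + k) - 14/39)*(750 + k) = (-14/39 - 379/(4 + k))*(750 + k) = (750 + k)*(-14/39 - 379/(4 + k)))
f = 127485/22 (f = (-11127750 - 25337*(-48) - 14*(-48)**2)/(39*(4 - 48)) = (1/39)*(-11127750 + 1216176 - 14*2304)/(-44) = (1/39)*(-1/44)*(-11127750 + 1216176 - 32256) = (1/39)*(-1/44)*(-9943830) = 127485/22 ≈ 5794.8)
1/(f + (-446277 + 396329)) = 1/(127485/22 + (-446277 + 396329)) = 1/(127485/22 - 49948) = 1/(-971371/22) = -22/971371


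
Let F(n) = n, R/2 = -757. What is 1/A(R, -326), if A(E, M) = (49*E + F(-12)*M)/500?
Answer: -250/35137 ≈ -0.0071150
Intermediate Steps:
R = -1514 (R = 2*(-757) = -1514)
A(E, M) = -3*M/125 + 49*E/500 (A(E, M) = (49*E - 12*M)/500 = (-12*M + 49*E)*(1/500) = -3*M/125 + 49*E/500)
1/A(R, -326) = 1/(-3/125*(-326) + (49/500)*(-1514)) = 1/(978/125 - 37093/250) = 1/(-35137/250) = -250/35137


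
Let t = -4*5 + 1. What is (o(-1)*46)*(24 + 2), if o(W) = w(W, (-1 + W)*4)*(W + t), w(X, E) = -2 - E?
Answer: -143520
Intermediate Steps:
t = -19 (t = -20 + 1 = -19)
o(W) = (-19 + W)*(2 - 4*W) (o(W) = (-2 - (-1 + W)*4)*(W - 19) = (-2 - (-4 + 4*W))*(-19 + W) = (-2 + (4 - 4*W))*(-19 + W) = (2 - 4*W)*(-19 + W) = (-19 + W)*(2 - 4*W))
(o(-1)*46)*(24 + 2) = ((-38 - 4*(-1)² + 78*(-1))*46)*(24 + 2) = ((-38 - 4*1 - 78)*46)*26 = ((-38 - 4 - 78)*46)*26 = -120*46*26 = -5520*26 = -143520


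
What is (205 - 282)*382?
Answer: -29414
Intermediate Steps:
(205 - 282)*382 = -77*382 = -29414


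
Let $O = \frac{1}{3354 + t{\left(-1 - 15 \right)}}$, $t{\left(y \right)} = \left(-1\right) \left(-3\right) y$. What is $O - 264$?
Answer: $- \frac{872783}{3306} \approx -264.0$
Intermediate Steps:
$t{\left(y \right)} = 3 y$
$O = \frac{1}{3306}$ ($O = \frac{1}{3354 + 3 \left(-1 - 15\right)} = \frac{1}{3354 + 3 \left(-16\right)} = \frac{1}{3354 - 48} = \frac{1}{3306} \approx 0.00030248$)
$O - 264 = \frac{1}{3306} - 264 = - \frac{872783}{3306}$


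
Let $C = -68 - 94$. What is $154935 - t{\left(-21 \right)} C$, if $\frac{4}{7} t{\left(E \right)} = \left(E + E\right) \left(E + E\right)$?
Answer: $655029$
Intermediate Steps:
$C = -162$
$t{\left(E \right)} = 7 E^{2}$ ($t{\left(E \right)} = \frac{7 \left(E + E\right) \left(E + E\right)}{4} = \frac{7 \cdot 2 E 2 E}{4} = \frac{7 \cdot 4 E^{2}}{4} = 7 E^{2}$)
$154935 - t{\left(-21 \right)} C = 154935 - 7 \left(-21\right)^{2} \left(-162\right) = 154935 - 7 \cdot 441 \left(-162\right) = 154935 - 3087 \left(-162\right) = 154935 - -500094 = 154935 + 500094 = 655029$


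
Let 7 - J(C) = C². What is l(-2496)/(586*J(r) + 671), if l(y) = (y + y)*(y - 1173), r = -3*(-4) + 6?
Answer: -6105216/61697 ≈ -98.955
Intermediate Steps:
r = 18 (r = 12 + 6 = 18)
l(y) = 2*y*(-1173 + y) (l(y) = (2*y)*(-1173 + y) = 2*y*(-1173 + y))
J(C) = 7 - C²
l(-2496)/(586*J(r) + 671) = (2*(-2496)*(-1173 - 2496))/(586*(7 - 1*18²) + 671) = (2*(-2496)*(-3669))/(586*(7 - 1*324) + 671) = 18315648/(586*(7 - 324) + 671) = 18315648/(586*(-317) + 671) = 18315648/(-185762 + 671) = 18315648/(-185091) = 18315648*(-1/185091) = -6105216/61697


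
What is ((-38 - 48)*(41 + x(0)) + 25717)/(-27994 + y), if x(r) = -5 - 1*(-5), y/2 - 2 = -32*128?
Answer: -22191/36182 ≈ -0.61332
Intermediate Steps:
y = -8188 (y = 4 + 2*(-32*128) = 4 + 2*(-4096) = 4 - 8192 = -8188)
x(r) = 0 (x(r) = -5 + 5 = 0)
((-38 - 48)*(41 + x(0)) + 25717)/(-27994 + y) = ((-38 - 48)*(41 + 0) + 25717)/(-27994 - 8188) = (-86*41 + 25717)/(-36182) = (-3526 + 25717)*(-1/36182) = 22191*(-1/36182) = -22191/36182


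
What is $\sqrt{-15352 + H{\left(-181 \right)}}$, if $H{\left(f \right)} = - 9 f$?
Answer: $i \sqrt{13723} \approx 117.15 i$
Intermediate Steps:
$\sqrt{-15352 + H{\left(-181 \right)}} = \sqrt{-15352 - -1629} = \sqrt{-15352 + 1629} = \sqrt{-13723} = i \sqrt{13723}$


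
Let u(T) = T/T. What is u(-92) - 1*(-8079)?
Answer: 8080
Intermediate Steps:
u(T) = 1
u(-92) - 1*(-8079) = 1 - 1*(-8079) = 1 + 8079 = 8080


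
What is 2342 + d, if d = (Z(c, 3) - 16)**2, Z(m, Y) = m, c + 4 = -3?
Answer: 2871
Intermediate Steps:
c = -7 (c = -4 - 3 = -7)
d = 529 (d = (-7 - 16)**2 = (-23)**2 = 529)
2342 + d = 2342 + 529 = 2871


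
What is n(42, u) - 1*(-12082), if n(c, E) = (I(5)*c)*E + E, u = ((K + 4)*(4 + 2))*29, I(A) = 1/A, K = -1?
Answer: 84944/5 ≈ 16989.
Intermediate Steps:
I(A) = 1/A
u = 522 (u = ((-1 + 4)*(4 + 2))*29 = (3*6)*29 = 18*29 = 522)
n(c, E) = E + E*c/5 (n(c, E) = (c/5)*E + E = E*c/5 + E = E + E*c/5)
n(42, u) - 1*(-12082) = (⅕)*522*(5 + 42) - 1*(-12082) = (⅕)*522*47 + 12082 = 24534/5 + 12082 = 84944/5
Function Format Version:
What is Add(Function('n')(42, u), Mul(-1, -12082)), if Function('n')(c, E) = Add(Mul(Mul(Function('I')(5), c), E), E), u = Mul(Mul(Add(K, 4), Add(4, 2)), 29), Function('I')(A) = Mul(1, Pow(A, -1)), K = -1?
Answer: Rational(84944, 5) ≈ 16989.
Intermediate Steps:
Function('I')(A) = Pow(A, -1)
u = 522 (u = Mul(Mul(Add(-1, 4), Add(4, 2)), 29) = Mul(Mul(3, 6), 29) = Mul(18, 29) = 522)
Function('n')(c, E) = Add(E, Mul(Rational(1, 5), E, c)) (Function('n')(c, E) = Add(Mul(Mul(Pow(5, -1), c), E), E) = Add(Mul(Mul(Rational(1, 5), c), E), E) = Add(Mul(Rational(1, 5), E, c), E) = Add(E, Mul(Rational(1, 5), E, c)))
Add(Function('n')(42, u), Mul(-1, -12082)) = Add(Mul(Rational(1, 5), 522, Add(5, 42)), Mul(-1, -12082)) = Add(Mul(Rational(1, 5), 522, 47), 12082) = Add(Rational(24534, 5), 12082) = Rational(84944, 5)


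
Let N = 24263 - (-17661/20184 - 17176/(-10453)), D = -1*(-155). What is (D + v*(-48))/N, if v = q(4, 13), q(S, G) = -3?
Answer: 25003576/2028904875 ≈ 0.012324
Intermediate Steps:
v = -3
D = 155
N = 2028904875/83624 (N = 24263 - (-17661*1/20184 - 17176*(-1/10453)) = 24263 - (-7/8 + 17176/10453) = 24263 - 1*64237/83624 = 24263 - 64237/83624 = 2028904875/83624 ≈ 24262.)
(D + v*(-48))/N = (155 - 3*(-48))/(2028904875/83624) = (155 + 144)*(83624/2028904875) = 299*(83624/2028904875) = 25003576/2028904875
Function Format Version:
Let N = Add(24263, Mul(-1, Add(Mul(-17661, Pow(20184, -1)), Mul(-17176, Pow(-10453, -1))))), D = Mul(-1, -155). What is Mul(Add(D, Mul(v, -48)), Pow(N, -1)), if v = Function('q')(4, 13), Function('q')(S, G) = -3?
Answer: Rational(25003576, 2028904875) ≈ 0.012324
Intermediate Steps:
v = -3
D = 155
N = Rational(2028904875, 83624) (N = Add(24263, Mul(-1, Add(Mul(-17661, Rational(1, 20184)), Mul(-17176, Rational(-1, 10453))))) = Add(24263, Mul(-1, Add(Rational(-7, 8), Rational(17176, 10453)))) = Add(24263, Mul(-1, Rational(64237, 83624))) = Add(24263, Rational(-64237, 83624)) = Rational(2028904875, 83624) ≈ 24262.)
Mul(Add(D, Mul(v, -48)), Pow(N, -1)) = Mul(Add(155, Mul(-3, -48)), Pow(Rational(2028904875, 83624), -1)) = Mul(Add(155, 144), Rational(83624, 2028904875)) = Mul(299, Rational(83624, 2028904875)) = Rational(25003576, 2028904875)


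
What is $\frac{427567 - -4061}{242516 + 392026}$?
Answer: $\frac{71938}{105757} \approx 0.68022$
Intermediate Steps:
$\frac{427567 - -4061}{242516 + 392026} = \frac{427567 + 4061}{634542} = 431628 \cdot \frac{1}{634542} = \frac{71938}{105757}$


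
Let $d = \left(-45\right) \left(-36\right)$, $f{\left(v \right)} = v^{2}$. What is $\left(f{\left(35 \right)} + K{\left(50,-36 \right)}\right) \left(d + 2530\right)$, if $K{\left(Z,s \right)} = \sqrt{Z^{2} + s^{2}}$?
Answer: $5083750 + 8300 \sqrt{949} \approx 5.3394 \cdot 10^{6}$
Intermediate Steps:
$d = 1620$
$\left(f{\left(35 \right)} + K{\left(50,-36 \right)}\right) \left(d + 2530\right) = \left(35^{2} + \sqrt{50^{2} + \left(-36\right)^{2}}\right) \left(1620 + 2530\right) = \left(1225 + \sqrt{2500 + 1296}\right) 4150 = \left(1225 + \sqrt{3796}\right) 4150 = \left(1225 + 2 \sqrt{949}\right) 4150 = 5083750 + 8300 \sqrt{949}$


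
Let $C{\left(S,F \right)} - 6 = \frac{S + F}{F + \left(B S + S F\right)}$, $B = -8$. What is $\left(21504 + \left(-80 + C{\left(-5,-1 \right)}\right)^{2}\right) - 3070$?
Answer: $\frac{11582217}{484} \approx 23930.0$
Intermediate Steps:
$C{\left(S,F \right)} = 6 + \frac{F + S}{F - 8 S + F S}$ ($C{\left(S,F \right)} = 6 + \frac{S + F}{F + \left(- 8 S + S F\right)} = 6 + \frac{F + S}{F + \left(- 8 S + F S\right)} = 6 + \frac{F + S}{F - 8 S + F S}$)
$\left(21504 + \left(-80 + C{\left(-5,-1 \right)}\right)^{2}\right) - 3070 = \left(21504 + \left(-80 + \frac{\left(-47\right) \left(-5\right) + 7 \left(-1\right) + 6 \left(-1\right) \left(-5\right)}{-1 - -40 - -5}\right)^{2}\right) - 3070 = \left(21504 + \left(-80 + \frac{235 - 7 + 30}{-1 + 40 + 5}\right)^{2}\right) - 3070 = \left(21504 + \left(-80 + \frac{1}{44} \cdot 258\right)^{2}\right) - 3070 = \left(21504 + \left(-80 + \frac{129}{22}\right)^{2}\right) - 3070 = \left(21504 + \left(- \frac{1631}{22}\right)^{2}\right) - 3070 = \left(21504 + \frac{2660161}{484}\right) - 3070 = \frac{13068097}{484} - 3070 = \frac{11582217}{484}$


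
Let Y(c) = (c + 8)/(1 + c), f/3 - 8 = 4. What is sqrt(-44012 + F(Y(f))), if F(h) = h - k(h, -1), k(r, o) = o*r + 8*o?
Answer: 2*I*sqrt(15059555)/37 ≈ 209.77*I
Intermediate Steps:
f = 36 (f = 24 + 3*4 = 24 + 12 = 36)
Y(c) = (8 + c)/(1 + c)
k(r, o) = 8*o + o*r
F(h) = 8 + 2*h (F(h) = h - (-1)*(8 + h) = h - (-8 - h) = h + (8 + h) = 8 + 2*h)
sqrt(-44012 + F(Y(f))) = sqrt(-44012 + (8 + 2*((8 + 36)/(1 + 36)))) = sqrt(-44012 + (8 + 2*(44/37))) = sqrt(-44012 + (8 + 88/37)) = sqrt(-44012 + 384/37) = sqrt(-1628060/37) = 2*I*sqrt(15059555)/37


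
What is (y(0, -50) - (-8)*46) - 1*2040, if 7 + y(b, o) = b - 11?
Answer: -1690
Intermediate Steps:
y(b, o) = -18 + b (y(b, o) = -7 + (b - 11) = -7 + (-11 + b) = -18 + b)
(y(0, -50) - (-8)*46) - 1*2040 = ((-18 + 0) - (-8)*46) - 1*2040 = (-18 - 1*(-368)) - 2040 = (-18 + 368) - 2040 = 350 - 2040 = -1690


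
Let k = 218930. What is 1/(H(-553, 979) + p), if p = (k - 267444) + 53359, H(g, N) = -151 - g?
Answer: 1/5247 ≈ 0.00019059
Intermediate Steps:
p = 4845 (p = (218930 - 267444) + 53359 = -48514 + 53359 = 4845)
1/(H(-553, 979) + p) = 1/((-151 - 1*(-553)) + 4845) = 1/((-151 + 553) + 4845) = 1/(402 + 4845) = 1/5247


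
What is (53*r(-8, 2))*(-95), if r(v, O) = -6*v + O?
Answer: -251750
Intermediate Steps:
r(v, O) = O - 6*v
(53*r(-8, 2))*(-95) = (53*(2 - 6*(-8)))*(-95) = (53*(2 + 48))*(-95) = (53*50)*(-95) = 2650*(-95) = -251750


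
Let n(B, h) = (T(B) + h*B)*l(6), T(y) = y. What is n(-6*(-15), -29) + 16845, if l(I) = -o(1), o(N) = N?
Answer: 19365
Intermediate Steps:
l(I) = -1 (l(I) = -1*1 = -1)
n(B, h) = -B - B*h (n(B, h) = (B + h*B)*(-1) = (B + B*h)*(-1) = -B - B*h)
n(-6*(-15), -29) + 16845 = (-6*(-15))*(-1 - 1*(-29)) + 16845 = 90*(-1 + 29) + 16845 = 90*28 + 16845 = 2520 + 16845 = 19365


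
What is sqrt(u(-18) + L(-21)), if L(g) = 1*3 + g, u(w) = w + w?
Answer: 3*I*sqrt(6) ≈ 7.3485*I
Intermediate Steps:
u(w) = 2*w
L(g) = 3 + g
sqrt(u(-18) + L(-21)) = sqrt(2*(-18) + (3 - 21)) = sqrt(-36 - 18) = sqrt(-54) = 3*I*sqrt(6)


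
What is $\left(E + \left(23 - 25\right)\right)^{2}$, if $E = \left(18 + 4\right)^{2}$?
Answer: $232324$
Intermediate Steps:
$E = 484$ ($E = 22^{2} = 484$)
$\left(E + \left(23 - 25\right)\right)^{2} = \left(484 + \left(23 - 25\right)\right)^{2} = \left(484 - 2\right)^{2} = 482^{2} = 232324$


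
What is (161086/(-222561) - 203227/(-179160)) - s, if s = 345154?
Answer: -4587554717464151/13291342920 ≈ -3.4515e+5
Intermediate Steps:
(161086/(-222561) - 203227/(-179160)) - s = (161086/(-222561) - 203227/(-179160)) - 1*345154 = (161086*(-1/222561) - 203227*(-1/179160)) - 345154 = (-161086/222561 + 203227/179160) - 345154 = 5456745529/13291342920 - 345154 = -4587554717464151/13291342920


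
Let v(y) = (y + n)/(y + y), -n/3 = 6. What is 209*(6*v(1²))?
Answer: -10659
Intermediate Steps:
n = -18 (n = -3*6 = -18)
v(y) = (-18 + y)/(2*y) (v(y) = (y - 18)/(y + y) = (-18 + y)/((2*y)) = (-18 + y)*(1/(2*y)) = (-18 + y)/(2*y))
209*(6*v(1²)) = 209*(6*((-18 + 1²)/(2*(1²)))) = 209*(6*((½)*(-18 + 1)/1)) = 209*(6*((½)*1*(-17))) = 209*(6*(-17/2)) = 209*(-51) = -10659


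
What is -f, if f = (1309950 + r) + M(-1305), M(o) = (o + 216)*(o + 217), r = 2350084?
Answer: -4844866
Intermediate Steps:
M(o) = (216 + o)*(217 + o)
f = 4844866 (f = (1309950 + 2350084) + (46872 + (-1305)**2 + 433*(-1305)) = 3660034 + (46872 + 1703025 - 565065) = 3660034 + 1184832 = 4844866)
-f = -1*4844866 = -4844866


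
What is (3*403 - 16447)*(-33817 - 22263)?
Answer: 854547040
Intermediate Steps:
(3*403 - 16447)*(-33817 - 22263) = (1209 - 16447)*(-56080) = -15238*(-56080) = 854547040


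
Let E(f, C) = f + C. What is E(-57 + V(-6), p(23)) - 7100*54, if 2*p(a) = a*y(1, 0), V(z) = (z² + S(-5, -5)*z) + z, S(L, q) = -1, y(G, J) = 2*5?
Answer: -383306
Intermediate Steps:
y(G, J) = 10
V(z) = z² (V(z) = (z² - z) + z = z²)
p(a) = 5*a (p(a) = (a*10)/2 = (10*a)/2 = 5*a)
E(f, C) = C + f
E(-57 + V(-6), p(23)) - 7100*54 = (5*23 + (-57 + (-6)²)) - 7100*54 = (115 + (-57 + 36)) - 383400 = (115 - 21) - 383400 = 94 - 383400 = -383306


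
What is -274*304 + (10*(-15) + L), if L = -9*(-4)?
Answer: -83410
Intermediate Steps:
L = 36
-274*304 + (10*(-15) + L) = -274*304 + (10*(-15) + 36) = -83296 + (-150 + 36) = -83296 - 114 = -83410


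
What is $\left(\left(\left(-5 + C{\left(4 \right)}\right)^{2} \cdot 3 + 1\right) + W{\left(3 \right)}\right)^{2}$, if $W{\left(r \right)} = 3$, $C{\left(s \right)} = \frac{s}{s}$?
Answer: $2704$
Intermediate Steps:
$C{\left(s \right)} = 1$
$\left(\left(\left(-5 + C{\left(4 \right)}\right)^{2} \cdot 3 + 1\right) + W{\left(3 \right)}\right)^{2} = \left(\left(\left(-5 + 1\right)^{2} \cdot 3 + 1\right) + 3\right)^{2} = \left(\left(\left(-4\right)^{2} \cdot 3 + 1\right) + 3\right)^{2} = \left(\left(16 \cdot 3 + 1\right) + 3\right)^{2} = \left(\left(48 + 1\right) + 3\right)^{2} = \left(49 + 3\right)^{2} = 52^{2} = 2704$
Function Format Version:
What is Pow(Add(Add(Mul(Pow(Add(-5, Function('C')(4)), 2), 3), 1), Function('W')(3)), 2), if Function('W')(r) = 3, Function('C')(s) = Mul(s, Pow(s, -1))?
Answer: 2704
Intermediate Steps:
Function('C')(s) = 1
Pow(Add(Add(Mul(Pow(Add(-5, Function('C')(4)), 2), 3), 1), Function('W')(3)), 2) = Pow(Add(Add(Mul(Pow(Add(-5, 1), 2), 3), 1), 3), 2) = Pow(Add(Add(Mul(Pow(-4, 2), 3), 1), 3), 2) = Pow(Add(Add(Mul(16, 3), 1), 3), 2) = Pow(Add(Add(48, 1), 3), 2) = Pow(Add(49, 3), 2) = Pow(52, 2) = 2704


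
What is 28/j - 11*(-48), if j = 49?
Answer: 3700/7 ≈ 528.57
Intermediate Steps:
28/j - 11*(-48) = 28/49 - 11*(-48) = 28*(1/49) + 528 = 4/7 + 528 = 3700/7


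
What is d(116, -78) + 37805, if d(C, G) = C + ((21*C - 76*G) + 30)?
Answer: 46315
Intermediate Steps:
d(C, G) = 30 - 76*G + 22*C (d(C, G) = C + ((-76*G + 21*C) + 30) = C + (30 - 76*G + 21*C) = 30 - 76*G + 22*C)
d(116, -78) + 37805 = (30 - 76*(-78) + 22*116) + 37805 = (30 + 5928 + 2552) + 37805 = 8510 + 37805 = 46315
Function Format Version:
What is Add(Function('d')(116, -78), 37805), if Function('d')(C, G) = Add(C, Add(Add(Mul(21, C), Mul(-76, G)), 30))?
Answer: 46315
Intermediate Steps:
Function('d')(C, G) = Add(30, Mul(-76, G), Mul(22, C)) (Function('d')(C, G) = Add(C, Add(Add(Mul(-76, G), Mul(21, C)), 30)) = Add(C, Add(30, Mul(-76, G), Mul(21, C))) = Add(30, Mul(-76, G), Mul(22, C)))
Add(Function('d')(116, -78), 37805) = Add(Add(30, Mul(-76, -78), Mul(22, 116)), 37805) = Add(Add(30, 5928, 2552), 37805) = Add(8510, 37805) = 46315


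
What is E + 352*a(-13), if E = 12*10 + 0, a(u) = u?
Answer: -4456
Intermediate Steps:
E = 120 (E = 120 + 0 = 120)
E + 352*a(-13) = 120 + 352*(-13) = 120 - 4576 = -4456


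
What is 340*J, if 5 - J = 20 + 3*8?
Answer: -13260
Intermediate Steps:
J = -39 (J = 5 - (20 + 3*8) = 5 - (20 + 24) = 5 - 1*44 = 5 - 44 = -39)
340*J = 340*(-39) = -13260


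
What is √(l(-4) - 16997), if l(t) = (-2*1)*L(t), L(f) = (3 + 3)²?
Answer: 13*I*√101 ≈ 130.65*I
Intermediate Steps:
L(f) = 36 (L(f) = 6² = 36)
l(t) = -72 (l(t) = -2*1*36 = -2*36 = -72)
√(l(-4) - 16997) = √(-72 - 16997) = √(-17069) = 13*I*√101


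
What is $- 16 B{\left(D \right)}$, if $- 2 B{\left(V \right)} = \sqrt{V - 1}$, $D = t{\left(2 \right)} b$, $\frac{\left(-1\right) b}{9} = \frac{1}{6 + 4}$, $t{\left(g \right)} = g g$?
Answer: $\frac{8 i \sqrt{115}}{5} \approx 17.158 i$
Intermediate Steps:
$t{\left(g \right)} = g^{2}$
$b = - \frac{9}{10}$ ($b = - \frac{9}{6 + 4} = - \frac{9}{10} \approx -0.9$)
$D = - \frac{18}{5}$ ($D = 2^{2} \left(- \frac{9}{10}\right) = 4 \left(- \frac{9}{10}\right) = - \frac{18}{5} \approx -3.6$)
$B{\left(V \right)} = - \frac{\sqrt{-1 + V}}{2}$ ($B{\left(V \right)} = - \frac{\sqrt{V - 1}}{2} = - \frac{\sqrt{-1 + V}}{2}$)
$- 16 B{\left(D \right)} = - 16 \left(- \frac{\sqrt{-1 - \frac{18}{5}}}{2}\right) = - 16 \left(- \frac{\sqrt{- \frac{23}{5}}}{2}\right) = - 16 \left(- \frac{\frac{1}{5} i \sqrt{115}}{2}\right) = - 16 \left(- \frac{i \sqrt{115}}{10}\right) = \frac{8 i \sqrt{115}}{5}$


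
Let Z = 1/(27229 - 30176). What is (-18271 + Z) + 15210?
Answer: -9020768/2947 ≈ -3061.0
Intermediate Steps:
Z = -1/2947 (Z = 1/(-2947) = -1/2947 ≈ -0.00033933)
(-18271 + Z) + 15210 = (-18271 - 1/2947) + 15210 = -53844638/2947 + 15210 = -9020768/2947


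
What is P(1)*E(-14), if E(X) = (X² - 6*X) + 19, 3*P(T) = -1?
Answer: -299/3 ≈ -99.667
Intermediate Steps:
P(T) = -⅓ (P(T) = (⅓)*(-1) = -⅓)
E(X) = 19 + X² - 6*X
P(1)*E(-14) = -(19 + (-14)² - 6*(-14))/3 = -(19 + 196 + 84)/3 = -⅓*299 = -299/3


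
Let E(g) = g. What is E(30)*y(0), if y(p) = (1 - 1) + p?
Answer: 0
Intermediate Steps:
y(p) = p (y(p) = 0 + p = p)
E(30)*y(0) = 30*0 = 0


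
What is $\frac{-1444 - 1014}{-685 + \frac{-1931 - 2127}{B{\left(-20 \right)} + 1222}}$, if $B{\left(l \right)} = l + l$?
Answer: $\frac{726339}{203432} \approx 3.5704$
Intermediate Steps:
$B{\left(l \right)} = 2 l$
$\frac{-1444 - 1014}{-685 + \frac{-1931 - 2127}{B{\left(-20 \right)} + 1222}} = \frac{-1444 - 1014}{-685 + \frac{-1931 - 2127}{2 \left(-20\right) + 1222}} = - \frac{2458}{-685 - \frac{4058}{-40 + 1222}} = - \frac{2458}{-685 - \frac{4058}{1182}} = - \frac{2458}{-685 - \frac{2029}{591}} = - \frac{2458}{- \frac{406864}{591}} = \left(-2458\right) \left(- \frac{591}{406864}\right) = \frac{726339}{203432}$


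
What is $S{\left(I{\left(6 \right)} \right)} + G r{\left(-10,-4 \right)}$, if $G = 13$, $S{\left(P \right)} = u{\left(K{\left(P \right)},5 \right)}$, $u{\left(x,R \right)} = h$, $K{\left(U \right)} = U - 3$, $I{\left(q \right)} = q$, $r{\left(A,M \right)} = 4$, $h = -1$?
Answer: $51$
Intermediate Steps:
$K{\left(U \right)} = -3 + U$
$u{\left(x,R \right)} = -1$
$S{\left(P \right)} = -1$
$S{\left(I{\left(6 \right)} \right)} + G r{\left(-10,-4 \right)} = -1 + 13 \cdot 4 = -1 + 52 = 51$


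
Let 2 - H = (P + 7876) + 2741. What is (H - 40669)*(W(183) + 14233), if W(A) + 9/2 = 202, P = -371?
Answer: -1469400093/2 ≈ -7.3470e+8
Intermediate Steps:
W(A) = 395/2 (W(A) = -9/2 + 202 = 395/2)
H = -10244 (H = 2 - ((-371 + 7876) + 2741) = 2 - (7505 + 2741) = 2 - 1*10246 = 2 - 10246 = -10244)
(H - 40669)*(W(183) + 14233) = (-10244 - 40669)*(395/2 + 14233) = -50913*28861/2 = -1469400093/2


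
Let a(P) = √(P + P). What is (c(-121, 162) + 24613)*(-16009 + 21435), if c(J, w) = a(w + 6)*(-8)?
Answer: 133550138 - 173632*√21 ≈ 1.3275e+8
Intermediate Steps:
a(P) = √2*√P (a(P) = √(2*P) = √2*√P)
c(J, w) = -8*√2*√(6 + w) (c(J, w) = (√2*√(w + 6))*(-8) = (√2*√(6 + w))*(-8) = -8*√2*√(6 + w))
(c(-121, 162) + 24613)*(-16009 + 21435) = (-8*√(12 + 2*162) + 24613)*(-16009 + 21435) = (-8*√(12 + 324) + 24613)*5426 = (-32*√21 + 24613)*5426 = (24613 - 32*√21)*5426 = 133550138 - 173632*√21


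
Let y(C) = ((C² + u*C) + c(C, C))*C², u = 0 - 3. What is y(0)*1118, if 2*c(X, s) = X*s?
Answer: 0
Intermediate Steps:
c(X, s) = X*s/2 (c(X, s) = (X*s)/2 = X*s/2)
u = -3
y(C) = C²*(-3*C + 3*C²/2) (y(C) = ((C² - 3*C) + C*C/2)*C² = ((C² - 3*C) + C²/2)*C² = (-3*C + 3*C²/2)*C² = C²*(-3*C + 3*C²/2))
y(0)*1118 = ((3/2)*0³*(-2 + 0))*1118 = ((3/2)*0*(-2))*1118 = 0*1118 = 0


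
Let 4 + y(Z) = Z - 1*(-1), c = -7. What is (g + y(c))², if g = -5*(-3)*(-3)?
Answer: 3025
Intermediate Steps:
y(Z) = -3 + Z (y(Z) = -4 + (Z - 1*(-1)) = -4 + (Z + 1) = -4 + (1 + Z) = -3 + Z)
g = -45 (g = 15*(-3) = -45)
(g + y(c))² = (-45 + (-3 - 7))² = (-45 - 10)² = (-55)² = 3025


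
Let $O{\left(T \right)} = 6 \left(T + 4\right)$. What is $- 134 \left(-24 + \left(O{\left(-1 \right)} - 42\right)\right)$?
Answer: $6432$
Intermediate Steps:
$O{\left(T \right)} = 24 + 6 T$ ($O{\left(T \right)} = 6 \left(4 + T\right) = 24 + 6 T$)
$- 134 \left(-24 + \left(O{\left(-1 \right)} - 42\right)\right) = - 134 \left(-24 + \left(\left(24 + 6 \left(-1\right)\right) - 42\right)\right) = - 134 \left(-24 + \left(\left(24 - 6\right) - 42\right)\right) = - 134 \left(-24 + \left(18 - 42\right)\right) = - 134 \left(-24 - 24\right) = \left(-134\right) \left(-48\right) = 6432$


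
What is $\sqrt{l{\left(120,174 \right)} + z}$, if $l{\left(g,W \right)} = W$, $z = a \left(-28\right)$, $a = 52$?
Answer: $i \sqrt{1282} \approx 35.805 i$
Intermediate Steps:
$z = -1456$ ($z = 52 \left(-28\right) = -1456$)
$\sqrt{l{\left(120,174 \right)} + z} = \sqrt{174 - 1456} = \sqrt{-1282} = i \sqrt{1282}$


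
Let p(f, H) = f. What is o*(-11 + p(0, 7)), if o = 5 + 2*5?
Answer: -165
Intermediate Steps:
o = 15 (o = 5 + 10 = 15)
o*(-11 + p(0, 7)) = 15*(-11 + 0) = 15*(-11) = -165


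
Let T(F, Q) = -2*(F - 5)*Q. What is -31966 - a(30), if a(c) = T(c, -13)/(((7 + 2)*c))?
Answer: -863147/27 ≈ -31968.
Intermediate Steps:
T(F, Q) = -2*Q*(-5 + F) (T(F, Q) = -2*(-5 + F)*Q = -2*Q*(-5 + F))
a(c) = (-130 + 26*c)/(9*c) (a(c) = (2*(-13)*(5 - c))/(((7 + 2)*c)) = (-130 + 26*c)/((9*c)) = (-130 + 26*c)*(1/(9*c)) = (-130 + 26*c)/(9*c))
-31966 - a(30) = -31966 - 26*(-5 + 30)/(9*30) = -31966 - 26*25/(9*30) = -31966 - 1*65/27 = -31966 - 65/27 = -863147/27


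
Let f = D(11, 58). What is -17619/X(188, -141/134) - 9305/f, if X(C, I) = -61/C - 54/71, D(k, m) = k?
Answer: 350314031/22759 ≈ 15392.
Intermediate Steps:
f = 11
X(C, I) = -54/71 - 61/C (X(C, I) = -61/C - 54*1/71 = -61/C - 54/71 = -54/71 - 61/C)
-17619/X(188, -141/134) - 9305/f = -17619/(-54/71 - 61/188) - 9305/11 = -17619/(-14483/13348) - 9305/11 = -17619*(-13348/14483) - 9305/11 = 33596916/2069 - 9305/11 = 350314031/22759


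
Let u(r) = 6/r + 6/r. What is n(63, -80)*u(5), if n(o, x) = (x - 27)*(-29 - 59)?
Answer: 112992/5 ≈ 22598.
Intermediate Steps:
n(o, x) = 2376 - 88*x (n(o, x) = (-27 + x)*(-88) = 2376 - 88*x)
u(r) = 12/r
n(63, -80)*u(5) = (2376 - 88*(-80))*(12/5) = (2376 + 7040)*(12*(⅕)) = 9416*(12/5) = 112992/5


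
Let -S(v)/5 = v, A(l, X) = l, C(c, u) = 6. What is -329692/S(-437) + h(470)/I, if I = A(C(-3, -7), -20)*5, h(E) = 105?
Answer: -644089/4370 ≈ -147.39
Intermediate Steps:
S(v) = -5*v
I = 30 (I = 6*5 = 30)
-329692/S(-437) + h(470)/I = -329692/((-5*(-437))) + 105/30 = -329692/2185 + 105*(1/30) = -329692*1/2185 + 7/2 = -329692/2185 + 7/2 = -644089/4370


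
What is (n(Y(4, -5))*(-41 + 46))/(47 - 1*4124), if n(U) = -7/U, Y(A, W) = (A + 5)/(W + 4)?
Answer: -35/36693 ≈ -0.00095386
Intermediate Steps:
Y(A, W) = (5 + A)/(4 + W)
(n(Y(4, -5))*(-41 + 46))/(47 - 1*4124) = ((-7*(4 - 5)/(5 + 4))*(-41 + 46))/(47 - 1*4124) = (-7/(9/(-1))*5)/(47 - 4124) = (-7/((-1*9))*5)/(-4077) = (-7/(-9)*5)*(-1/4077) = (-7*(-1/9)*5)*(-1/4077) = ((7/9)*5)*(-1/4077) = (35/9)*(-1/4077) = -35/36693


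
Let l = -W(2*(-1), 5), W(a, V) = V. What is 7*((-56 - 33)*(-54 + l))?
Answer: 36757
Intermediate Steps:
l = -5 (l = -1*5 = -5)
7*((-56 - 33)*(-54 + l)) = 7*((-56 - 33)*(-54 - 5)) = 7*(-89*(-59)) = 7*5251 = 36757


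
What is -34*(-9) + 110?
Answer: 416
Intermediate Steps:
-34*(-9) + 110 = 306 + 110 = 416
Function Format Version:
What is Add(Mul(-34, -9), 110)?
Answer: 416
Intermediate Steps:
Add(Mul(-34, -9), 110) = Add(306, 110) = 416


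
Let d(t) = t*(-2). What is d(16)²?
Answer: 1024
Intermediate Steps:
d(t) = -2*t
d(16)² = (-2*16)² = (-32)² = 1024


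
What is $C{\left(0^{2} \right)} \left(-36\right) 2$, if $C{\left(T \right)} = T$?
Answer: $0$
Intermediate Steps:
$C{\left(0^{2} \right)} \left(-36\right) 2 = 0^{2} \left(-36\right) 2 = 0 \left(-36\right) 2 = 0 \cdot 2 = 0$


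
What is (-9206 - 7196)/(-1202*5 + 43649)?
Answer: -16402/37639 ≈ -0.43577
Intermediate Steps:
(-9206 - 7196)/(-1202*5 + 43649) = -16402/(-6010 + 43649) = -16402/37639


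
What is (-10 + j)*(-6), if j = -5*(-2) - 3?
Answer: 18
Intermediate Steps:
j = 7 (j = 10 - 3 = 7)
(-10 + j)*(-6) = (-10 + 7)*(-6) = -3*(-6) = 18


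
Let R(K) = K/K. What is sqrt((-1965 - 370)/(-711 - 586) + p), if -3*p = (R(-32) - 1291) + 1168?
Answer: sqrt(642944949)/3891 ≈ 6.5167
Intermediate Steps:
R(K) = 1
p = 122/3 (p = -((1 - 1291) + 1168)/3 = -(-1290 + 1168)/3 = -1/3*(-122) = 122/3 ≈ 40.667)
sqrt((-1965 - 370)/(-711 - 586) + p) = sqrt((-1965 - 370)/(-711 - 586) + 122/3) = sqrt(-2335/(-1297) + 122/3) = sqrt(-2335*(-1/1297) + 122/3) = sqrt(2335/1297 + 122/3) = sqrt(165239/3891) = sqrt(642944949)/3891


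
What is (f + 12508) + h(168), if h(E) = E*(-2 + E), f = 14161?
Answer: 54557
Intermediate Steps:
(f + 12508) + h(168) = (14161 + 12508) + 168*(-2 + 168) = 26669 + 168*166 = 26669 + 27888 = 54557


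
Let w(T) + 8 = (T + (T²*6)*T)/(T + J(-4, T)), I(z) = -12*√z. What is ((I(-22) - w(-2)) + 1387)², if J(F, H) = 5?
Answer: 17906713/9 - 33880*I*√22 ≈ 1.9896e+6 - 1.5891e+5*I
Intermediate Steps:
w(T) = -8 + (T + 6*T³)/(5 + T) (w(T) = -8 + (T + (T²*6)*T)/(T + 5) = -8 + (T + (6*T²)*T)/(5 + T) = -8 + (T + 6*T³)/(5 + T))
((I(-22) - w(-2)) + 1387)² = ((-12*I*√22 - (-40 - 7*(-2) + 6*(-2)³)/(5 - 2)) + 1387)² = ((-12*I*√22 - (-40 + 14 + 6*(-8))/3) + 1387)² = ((-12*I*√22 - (-40 + 14 - 48)/3) + 1387)² = ((-12*I*√22 - (-74)/3) + 1387)² = ((-12*I*√22 - 1*(-74/3)) + 1387)² = ((-12*I*√22 + 74/3) + 1387)² = ((74/3 - 12*I*√22) + 1387)² = (4235/3 - 12*I*√22)²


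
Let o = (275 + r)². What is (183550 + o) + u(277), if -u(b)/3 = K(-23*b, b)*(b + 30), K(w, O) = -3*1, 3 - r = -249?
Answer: 464042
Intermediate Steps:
r = 252 (r = 3 - 1*(-249) = 3 + 249 = 252)
K(w, O) = -3
o = 277729 (o = (275 + 252)² = 527² = 277729)
u(b) = 270 + 9*b (u(b) = -(-9)*(b + 30) = -(-9)*(30 + b) = -3*(-90 - 3*b) = 270 + 9*b)
(183550 + o) + u(277) = (183550 + 277729) + (270 + 9*277) = 461279 + (270 + 2493) = 461279 + 2763 = 464042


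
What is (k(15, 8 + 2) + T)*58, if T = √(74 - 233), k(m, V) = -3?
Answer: -174 + 58*I*√159 ≈ -174.0 + 731.35*I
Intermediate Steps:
T = I*√159 (T = √(-159) = I*√159 ≈ 12.61*I)
(k(15, 8 + 2) + T)*58 = (-3 + I*√159)*58 = -174 + 58*I*√159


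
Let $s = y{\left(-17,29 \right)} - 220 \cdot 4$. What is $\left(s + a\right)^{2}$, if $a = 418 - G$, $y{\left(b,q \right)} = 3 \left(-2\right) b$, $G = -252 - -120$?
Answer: $51984$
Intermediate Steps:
$G = -132$ ($G = -252 + 120 = -132$)
$y{\left(b,q \right)} = - 6 b$
$a = 550$ ($a = 418 - -132 = 418 + 132 = 550$)
$s = -778$ ($s = \left(-6\right) \left(-17\right) - 220 \cdot 4 = 102 - 880 = -778$)
$\left(s + a\right)^{2} = \left(-778 + 550\right)^{2} = \left(-228\right)^{2} = 51984$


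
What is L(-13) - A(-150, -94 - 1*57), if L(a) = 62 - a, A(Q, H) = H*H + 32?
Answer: -22758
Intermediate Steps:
A(Q, H) = 32 + H² (A(Q, H) = H² + 32 = 32 + H²)
L(-13) - A(-150, -94 - 1*57) = (62 - 1*(-13)) - (32 + (-94 - 1*57)²) = (62 + 13) - (32 + (-94 - 57)²) = 75 - (32 + (-151)²) = 75 - (32 + 22801) = 75 - 1*22833 = 75 - 22833 = -22758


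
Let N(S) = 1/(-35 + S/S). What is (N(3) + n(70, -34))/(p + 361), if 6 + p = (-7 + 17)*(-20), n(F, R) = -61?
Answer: -415/1054 ≈ -0.39374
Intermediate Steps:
p = -206 (p = -6 + (-7 + 17)*(-20) = -6 + 10*(-20) = -6 - 200 = -206)
N(S) = -1/34 (N(S) = 1/(-35 + 1) = 1/(-34) = -1/34)
(N(3) + n(70, -34))/(p + 361) = (-1/34 - 61)/(-206 + 361) = -2075/34/155 = -2075/34*1/155 = -415/1054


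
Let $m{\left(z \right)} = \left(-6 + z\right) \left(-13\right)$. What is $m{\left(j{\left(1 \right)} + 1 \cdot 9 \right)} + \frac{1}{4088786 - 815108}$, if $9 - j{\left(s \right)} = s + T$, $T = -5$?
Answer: $- \frac{680925023}{3273678} \approx -208.0$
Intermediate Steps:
$j{\left(s \right)} = 14 - s$ ($j{\left(s \right)} = 9 - \left(s - 5\right) = 9 - \left(-5 + s\right) = 14 - s$)
$m{\left(z \right)} = 78 - 13 z$
$m{\left(j{\left(1 \right)} + 1 \cdot 9 \right)} + \frac{1}{4088786 - 815108} = \left(78 - 13 \left(\left(14 - 1\right) + 1 \cdot 9\right)\right) + \frac{1}{4088786 - 815108} = \left(78 - 13 \left(\left(14 - 1\right) + 9\right)\right) + \frac{1}{3273678} = \left(78 - 13 \left(13 + 9\right)\right) + \frac{1}{3273678} = \left(78 - 286\right) + \frac{1}{3273678} = -208 + \frac{1}{3273678} = - \frac{680925023}{3273678}$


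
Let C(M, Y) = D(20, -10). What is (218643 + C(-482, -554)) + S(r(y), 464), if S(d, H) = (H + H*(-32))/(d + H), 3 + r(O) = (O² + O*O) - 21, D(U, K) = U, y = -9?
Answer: 65810371/301 ≈ 2.1864e+5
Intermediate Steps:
r(O) = -24 + 2*O² (r(O) = -3 + ((O² + O*O) - 21) = -3 + ((O² + O²) - 21) = -3 + (2*O² - 21) = -3 + (-21 + 2*O²) = -24 + 2*O²)
C(M, Y) = 20
S(d, H) = -31*H/(H + d) (S(d, H) = (H - 32*H)/(H + d) = (-31*H)/(H + d) = -31*H/(H + d))
(218643 + C(-482, -554)) + S(r(y), 464) = (218643 + 20) - 31*464/(464 + (-24 + 2*(-9)²)) = 218663 - 31*464/(464 + (-24 + 2*81)) = 218663 - 31*464/(464 + (-24 + 162)) = 218663 - 31*464/(464 + 138) = 218663 - 31*464/602 = 218663 - 31*464*1/602 = 218663 - 7192/301 = 65810371/301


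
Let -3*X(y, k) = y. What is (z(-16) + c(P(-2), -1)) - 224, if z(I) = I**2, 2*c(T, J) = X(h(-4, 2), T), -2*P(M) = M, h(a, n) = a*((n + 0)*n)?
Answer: 104/3 ≈ 34.667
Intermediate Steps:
h(a, n) = a*n**2 (h(a, n) = a*(n*n) = a*n**2)
P(M) = -M/2
X(y, k) = -y/3
c(T, J) = 8/3 (c(T, J) = (-(-4)*2**2/3)/2 = (-(-4)*4/3)/2 = (-1/3*(-16))/2 = (1/2)*(16/3) = 8/3)
(z(-16) + c(P(-2), -1)) - 224 = ((-16)**2 + 8/3) - 224 = (256 + 8/3) - 224 = 776/3 - 224 = 104/3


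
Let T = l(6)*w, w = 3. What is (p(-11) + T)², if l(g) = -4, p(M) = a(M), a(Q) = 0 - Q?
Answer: 1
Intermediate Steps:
a(Q) = -Q
p(M) = -M
T = -12 (T = -4*3 = -12)
(p(-11) + T)² = (-1*(-11) - 12)² = (11 - 12)² = (-1)² = 1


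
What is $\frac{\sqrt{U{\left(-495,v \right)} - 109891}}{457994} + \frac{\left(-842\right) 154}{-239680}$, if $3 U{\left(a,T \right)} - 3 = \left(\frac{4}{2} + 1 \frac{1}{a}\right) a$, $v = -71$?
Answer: $\frac{4631}{8560} + \frac{i \sqrt{991977}}{1373982} \approx 0.54101 + 0.00072489 i$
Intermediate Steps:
$U{\left(a,T \right)} = 1 + \frac{a \left(2 + \frac{1}{a}\right)}{3}$ ($U{\left(a,T \right)} = 1 + \frac{\left(\frac{4}{2} + 1 \frac{1}{a}\right) a}{3} = 1 + \frac{\left(4 \cdot \frac{1}{2} + \frac{1}{a}\right) a}{3} = 1 + \frac{\left(2 + \frac{1}{a}\right) a}{3} = 1 + \frac{a \left(2 + \frac{1}{a}\right)}{3}$)
$\frac{\sqrt{U{\left(-495,v \right)} - 109891}}{457994} + \frac{\left(-842\right) 154}{-239680} = \frac{\sqrt{\left(\frac{4}{3} + \frac{2}{3} \left(-495\right)\right) - 109891}}{457994} + \frac{\left(-842\right) 154}{-239680} = \sqrt{\left(\frac{4}{3} - 330\right) - 109891} \cdot \frac{1}{457994} - - \frac{4631}{8560} = \sqrt{- \frac{986}{3} - 109891} \cdot \frac{1}{457994} + \frac{4631}{8560} = \sqrt{- \frac{330659}{3}} \cdot \frac{1}{457994} + \frac{4631}{8560} = \frac{i \sqrt{991977}}{3} \cdot \frac{1}{457994} + \frac{4631}{8560} = \frac{i \sqrt{991977}}{1373982} + \frac{4631}{8560} = \frac{4631}{8560} + \frac{i \sqrt{991977}}{1373982}$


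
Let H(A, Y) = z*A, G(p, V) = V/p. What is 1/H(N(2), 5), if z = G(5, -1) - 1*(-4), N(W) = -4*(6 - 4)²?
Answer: -5/304 ≈ -0.016447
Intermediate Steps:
N(W) = -16 (N(W) = -4*2² = -4*4 = -16)
z = 19/5 (z = -1/5 - 1*(-4) = -1*⅕ + 4 = -⅕ + 4 = 19/5 ≈ 3.8000)
H(A, Y) = 19*A/5
1/H(N(2), 5) = 1/((19/5)*(-16)) = 1/(-304/5) = -5/304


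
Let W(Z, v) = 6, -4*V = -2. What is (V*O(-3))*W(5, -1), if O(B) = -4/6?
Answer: -2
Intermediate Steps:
V = 1/2 (V = -1/4*(-2) = 1/2 ≈ 0.50000)
O(B) = -2/3 (O(B) = -4*1/6 = -2/3)
(V*O(-3))*W(5, -1) = ((1/2)*(-2/3))*6 = -1/3*6 = -2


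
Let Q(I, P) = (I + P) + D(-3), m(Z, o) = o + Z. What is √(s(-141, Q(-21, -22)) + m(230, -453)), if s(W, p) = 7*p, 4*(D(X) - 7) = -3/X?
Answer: I*√1893/2 ≈ 21.754*I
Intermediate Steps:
m(Z, o) = Z + o
D(X) = 7 - 3/(4*X) (D(X) = 7 + (-3/X)/4 = 7 - 3/(4*X))
Q(I, P) = 29/4 + I + P (Q(I, P) = (I + P) + (7 - ¾/(-3)) = (I + P) + (7 - ¾*(-⅓)) = (I + P) + (7 + ¼) = (I + P) + 29/4 = 29/4 + I + P)
√(s(-141, Q(-21, -22)) + m(230, -453)) = √(7*(29/4 - 21 - 22) + (230 - 453)) = √(7*(-143/4) - 223) = √(-1001/4 - 223) = √(-1893/4) = I*√1893/2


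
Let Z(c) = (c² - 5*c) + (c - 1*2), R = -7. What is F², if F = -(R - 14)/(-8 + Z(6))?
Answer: 441/4 ≈ 110.25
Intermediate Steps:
Z(c) = -2 + c² - 4*c (Z(c) = (c² - 5*c) + (c - 2) = (c² - 5*c) + (-2 + c) = -2 + c² - 4*c)
F = 21/2 (F = -(-7 - 14)/(-8 + (-2 + 6² - 4*6)) = -(-21)/(-8 + (-2 + 36 - 24)) = -(-21)/(-8 + 10) = -(-21)/2 = -1*(-21/2) = 21/2 ≈ 10.500)
F² = (21/2)² = 441/4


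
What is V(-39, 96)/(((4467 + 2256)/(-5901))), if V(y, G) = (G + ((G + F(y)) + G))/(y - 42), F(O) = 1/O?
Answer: 22091377/7079319 ≈ 3.1206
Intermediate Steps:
V(y, G) = (1/y + 3*G)/(-42 + y) (V(y, G) = (G + ((G + 1/y) + G))/(y - 42) = (G + (1/y + 2*G))/(-42 + y) = (1/y + 3*G)/(-42 + y))
V(-39, 96)/(((4467 + 2256)/(-5901))) = ((1 + 3*96*(-39))/((-39)*(-42 - 39)))/(((4467 + 2256)/(-5901))) = (-1/39*(1 - 11232)/(-81))/((6723*(-1/5901))) = (-1/39*(-1/81)*(-11231))/(-2241/1967) = -11231/3159*(-1967/2241) = 22091377/7079319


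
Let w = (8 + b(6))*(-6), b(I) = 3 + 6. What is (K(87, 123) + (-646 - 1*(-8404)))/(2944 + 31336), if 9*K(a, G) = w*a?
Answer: 1693/8570 ≈ 0.19755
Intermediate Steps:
b(I) = 9
w = -102 (w = (8 + 9)*(-6) = 17*(-6) = -102)
K(a, G) = -34*a/3 (K(a, G) = (-102*a)/9 = -34*a/3)
(K(87, 123) + (-646 - 1*(-8404)))/(2944 + 31336) = (-34/3*87 + (-646 - 1*(-8404)))/(2944 + 31336) = (-986 + (-646 + 8404))/34280 = (-986 + 7758)*(1/34280) = 6772*(1/34280) = 1693/8570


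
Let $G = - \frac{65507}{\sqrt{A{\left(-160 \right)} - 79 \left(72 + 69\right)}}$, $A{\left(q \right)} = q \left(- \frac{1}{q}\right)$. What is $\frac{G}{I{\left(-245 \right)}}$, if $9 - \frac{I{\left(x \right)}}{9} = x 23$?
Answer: $\frac{65507 i \sqrt{2785}}{282933720} \approx 0.012218 i$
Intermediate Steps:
$A{\left(q \right)} = -1$
$I{\left(x \right)} = 81 - 207 x$ ($I{\left(x \right)} = 81 - 9 x 23 = 81 - 9 \cdot 23 x = 81 - 207 x$)
$G = \frac{65507 i \sqrt{2785}}{5570}$ ($G = - \frac{65507}{\sqrt{-1 - 79 \left(72 + 69\right)}} = - \frac{65507}{\sqrt{-1 - 11139}} = - \frac{65507}{\sqrt{-11140}} = - \frac{65507}{2 i \sqrt{2785}} = - 65507 \left(- \frac{i \sqrt{2785}}{5570}\right) = \frac{65507 i \sqrt{2785}}{5570} \approx 620.65 i$)
$\frac{G}{I{\left(-245 \right)}} = \frac{\frac{65507}{5570} i \sqrt{2785}}{81 - -50715} = \frac{\frac{65507}{5570} i \sqrt{2785}}{81 + 50715} = \frac{\frac{65507}{5570} i \sqrt{2785}}{50796} = \frac{65507 i \sqrt{2785}}{5570} \cdot \frac{1}{50796} = \frac{65507 i \sqrt{2785}}{282933720}$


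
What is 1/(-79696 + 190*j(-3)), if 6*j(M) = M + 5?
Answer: -3/238898 ≈ -1.2558e-5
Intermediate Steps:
j(M) = ⅚ + M/6 (j(M) = (M + 5)/6 = (5 + M)/6 = ⅚ + M/6)
1/(-79696 + 190*j(-3)) = 1/(-79696 + 190*(⅚ + (⅙)*(-3))) = 1/(-79696 + 190*(⅚ - ½)) = 1/(-79696 + 190*(⅓)) = 1/(-79696 + 190/3) = 1/(-238898/3) = -3/238898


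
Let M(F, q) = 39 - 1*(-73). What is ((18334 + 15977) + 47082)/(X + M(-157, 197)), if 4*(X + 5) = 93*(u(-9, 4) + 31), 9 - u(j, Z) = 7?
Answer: 25044/269 ≈ 93.100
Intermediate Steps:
u(j, Z) = 2 (u(j, Z) = 9 - 1*7 = 9 - 7 = 2)
M(F, q) = 112 (M(F, q) = 39 + 73 = 112)
X = 3049/4 (X = -5 + (93*(2 + 31))/4 = -5 + (93*33)/4 = -5 + (¼)*3069 = -5 + 3069/4 = 3049/4 ≈ 762.25)
((18334 + 15977) + 47082)/(X + M(-157, 197)) = ((18334 + 15977) + 47082)/(3049/4 + 112) = (34311 + 47082)/(3497/4) = 81393*(4/3497) = 25044/269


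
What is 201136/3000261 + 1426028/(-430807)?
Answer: -4191805396556/1292533440627 ≈ -3.2431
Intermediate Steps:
201136/3000261 + 1426028/(-430807) = 201136*(1/3000261) + 1426028*(-1/430807) = 201136/3000261 - 1426028/430807 = -4191805396556/1292533440627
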